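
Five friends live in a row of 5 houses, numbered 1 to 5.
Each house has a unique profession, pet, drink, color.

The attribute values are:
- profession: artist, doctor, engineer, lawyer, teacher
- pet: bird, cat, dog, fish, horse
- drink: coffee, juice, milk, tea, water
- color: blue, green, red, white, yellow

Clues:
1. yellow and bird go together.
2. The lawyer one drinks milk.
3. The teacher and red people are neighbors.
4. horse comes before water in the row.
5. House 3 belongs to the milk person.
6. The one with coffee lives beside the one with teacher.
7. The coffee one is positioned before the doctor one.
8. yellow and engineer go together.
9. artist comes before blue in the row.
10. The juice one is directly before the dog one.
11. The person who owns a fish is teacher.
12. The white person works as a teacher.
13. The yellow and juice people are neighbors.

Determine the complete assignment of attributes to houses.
Solution:

House | Profession | Pet | Drink | Color
----------------------------------------
  1   | engineer | bird | coffee | yellow
  2   | teacher | fish | juice | white
  3   | lawyer | dog | milk | red
  4   | artist | horse | tea | green
  5   | doctor | cat | water | blue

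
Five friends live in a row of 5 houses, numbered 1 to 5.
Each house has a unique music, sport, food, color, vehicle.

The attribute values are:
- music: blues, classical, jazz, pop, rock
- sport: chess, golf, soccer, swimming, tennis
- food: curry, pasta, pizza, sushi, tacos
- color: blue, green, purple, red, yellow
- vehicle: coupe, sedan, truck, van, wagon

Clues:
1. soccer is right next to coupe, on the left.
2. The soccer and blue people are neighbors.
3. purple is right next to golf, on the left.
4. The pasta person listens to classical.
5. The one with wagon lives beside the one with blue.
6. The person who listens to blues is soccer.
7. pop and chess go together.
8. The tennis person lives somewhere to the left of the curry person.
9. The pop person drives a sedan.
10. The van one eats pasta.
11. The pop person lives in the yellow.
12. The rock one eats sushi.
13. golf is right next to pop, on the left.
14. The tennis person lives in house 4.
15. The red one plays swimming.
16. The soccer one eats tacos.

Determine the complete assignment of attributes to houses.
Solution:

House | Music | Sport | Food | Color | Vehicle
----------------------------------------------
  1   | blues | soccer | tacos | purple | wagon
  2   | rock | golf | sushi | blue | coupe
  3   | pop | chess | pizza | yellow | sedan
  4   | classical | tennis | pasta | green | van
  5   | jazz | swimming | curry | red | truck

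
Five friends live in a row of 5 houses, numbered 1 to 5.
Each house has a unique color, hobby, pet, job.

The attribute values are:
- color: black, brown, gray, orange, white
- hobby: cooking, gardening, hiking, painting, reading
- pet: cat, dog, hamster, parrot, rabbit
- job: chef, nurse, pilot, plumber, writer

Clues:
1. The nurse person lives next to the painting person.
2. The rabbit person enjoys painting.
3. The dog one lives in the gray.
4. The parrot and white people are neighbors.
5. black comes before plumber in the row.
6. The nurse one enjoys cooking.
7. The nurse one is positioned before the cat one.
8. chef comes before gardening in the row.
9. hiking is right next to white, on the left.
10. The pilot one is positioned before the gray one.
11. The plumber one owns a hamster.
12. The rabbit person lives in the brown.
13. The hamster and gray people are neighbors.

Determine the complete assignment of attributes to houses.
Solution:

House | Color | Hobby | Pet | Job
---------------------------------
  1   | black | hiking | parrot | pilot
  2   | white | reading | hamster | plumber
  3   | gray | cooking | dog | nurse
  4   | brown | painting | rabbit | chef
  5   | orange | gardening | cat | writer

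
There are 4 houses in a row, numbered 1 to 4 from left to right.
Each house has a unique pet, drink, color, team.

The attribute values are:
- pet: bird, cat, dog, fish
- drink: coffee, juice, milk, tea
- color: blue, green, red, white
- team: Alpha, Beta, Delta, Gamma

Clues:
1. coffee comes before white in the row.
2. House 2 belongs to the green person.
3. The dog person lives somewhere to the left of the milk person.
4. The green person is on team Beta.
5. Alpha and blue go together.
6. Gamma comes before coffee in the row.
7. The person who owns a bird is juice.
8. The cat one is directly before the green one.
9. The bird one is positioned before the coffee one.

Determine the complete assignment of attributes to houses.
Solution:

House | Pet | Drink | Color | Team
----------------------------------
  1   | cat | tea | red | Gamma
  2   | bird | juice | green | Beta
  3   | dog | coffee | blue | Alpha
  4   | fish | milk | white | Delta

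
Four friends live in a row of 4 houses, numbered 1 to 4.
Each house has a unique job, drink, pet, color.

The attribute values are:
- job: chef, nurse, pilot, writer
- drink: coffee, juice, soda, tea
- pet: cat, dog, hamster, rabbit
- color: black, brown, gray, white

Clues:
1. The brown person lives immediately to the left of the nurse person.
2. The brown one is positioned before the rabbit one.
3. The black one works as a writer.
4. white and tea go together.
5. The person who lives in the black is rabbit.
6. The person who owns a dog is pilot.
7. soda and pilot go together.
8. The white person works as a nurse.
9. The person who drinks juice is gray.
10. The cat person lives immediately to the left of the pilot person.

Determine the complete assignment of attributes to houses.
Solution:

House | Job | Drink | Pet | Color
---------------------------------
  1   | chef | juice | cat | gray
  2   | pilot | soda | dog | brown
  3   | nurse | tea | hamster | white
  4   | writer | coffee | rabbit | black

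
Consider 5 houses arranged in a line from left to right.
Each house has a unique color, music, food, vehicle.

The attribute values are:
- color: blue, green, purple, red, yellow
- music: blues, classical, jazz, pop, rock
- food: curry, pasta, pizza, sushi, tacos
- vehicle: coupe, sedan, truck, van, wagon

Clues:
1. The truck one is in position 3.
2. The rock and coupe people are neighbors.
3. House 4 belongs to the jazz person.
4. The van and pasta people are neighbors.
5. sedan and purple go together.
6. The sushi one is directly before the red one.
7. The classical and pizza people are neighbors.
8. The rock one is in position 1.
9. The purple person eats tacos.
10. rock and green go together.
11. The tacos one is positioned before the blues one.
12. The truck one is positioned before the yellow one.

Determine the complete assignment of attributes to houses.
Solution:

House | Color | Music | Food | Vehicle
--------------------------------------
  1   | green | rock | sushi | van
  2   | red | classical | pasta | coupe
  3   | blue | pop | pizza | truck
  4   | purple | jazz | tacos | sedan
  5   | yellow | blues | curry | wagon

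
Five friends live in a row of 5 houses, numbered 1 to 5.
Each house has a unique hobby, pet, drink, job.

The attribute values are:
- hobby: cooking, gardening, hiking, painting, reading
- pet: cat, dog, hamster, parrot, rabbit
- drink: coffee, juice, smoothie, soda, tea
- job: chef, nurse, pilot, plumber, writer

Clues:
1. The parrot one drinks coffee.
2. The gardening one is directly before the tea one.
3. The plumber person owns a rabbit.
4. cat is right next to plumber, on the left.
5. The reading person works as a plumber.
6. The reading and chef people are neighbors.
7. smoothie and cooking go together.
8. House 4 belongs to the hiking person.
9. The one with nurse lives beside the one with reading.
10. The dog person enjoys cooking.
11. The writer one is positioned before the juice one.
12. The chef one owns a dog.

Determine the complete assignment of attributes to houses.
Solution:

House | Hobby | Pet | Drink | Job
---------------------------------
  1   | gardening | cat | soda | nurse
  2   | reading | rabbit | tea | plumber
  3   | cooking | dog | smoothie | chef
  4   | hiking | parrot | coffee | writer
  5   | painting | hamster | juice | pilot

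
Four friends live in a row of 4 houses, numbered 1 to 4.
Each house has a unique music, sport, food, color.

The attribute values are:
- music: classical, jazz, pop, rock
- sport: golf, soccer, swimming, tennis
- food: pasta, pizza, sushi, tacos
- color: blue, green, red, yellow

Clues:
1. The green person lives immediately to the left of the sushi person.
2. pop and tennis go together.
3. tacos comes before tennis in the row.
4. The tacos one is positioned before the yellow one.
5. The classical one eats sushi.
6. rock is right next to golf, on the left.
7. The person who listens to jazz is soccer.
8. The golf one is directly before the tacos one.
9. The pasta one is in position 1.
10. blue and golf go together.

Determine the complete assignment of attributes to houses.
Solution:

House | Music | Sport | Food | Color
------------------------------------
  1   | rock | swimming | pasta | green
  2   | classical | golf | sushi | blue
  3   | jazz | soccer | tacos | red
  4   | pop | tennis | pizza | yellow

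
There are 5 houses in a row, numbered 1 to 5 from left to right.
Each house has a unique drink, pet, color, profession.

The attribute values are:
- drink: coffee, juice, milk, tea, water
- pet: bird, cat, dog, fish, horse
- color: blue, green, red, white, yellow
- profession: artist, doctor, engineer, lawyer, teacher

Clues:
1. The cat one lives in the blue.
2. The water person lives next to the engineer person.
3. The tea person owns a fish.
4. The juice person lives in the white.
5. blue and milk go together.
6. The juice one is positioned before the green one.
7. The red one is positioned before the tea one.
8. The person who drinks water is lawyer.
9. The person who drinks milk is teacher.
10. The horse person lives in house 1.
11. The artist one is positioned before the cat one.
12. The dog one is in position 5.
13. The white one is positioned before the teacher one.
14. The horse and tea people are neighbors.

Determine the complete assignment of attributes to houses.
Solution:

House | Drink | Pet | Color | Profession
----------------------------------------
  1   | water | horse | red | lawyer
  2   | tea | fish | yellow | engineer
  3   | juice | bird | white | artist
  4   | milk | cat | blue | teacher
  5   | coffee | dog | green | doctor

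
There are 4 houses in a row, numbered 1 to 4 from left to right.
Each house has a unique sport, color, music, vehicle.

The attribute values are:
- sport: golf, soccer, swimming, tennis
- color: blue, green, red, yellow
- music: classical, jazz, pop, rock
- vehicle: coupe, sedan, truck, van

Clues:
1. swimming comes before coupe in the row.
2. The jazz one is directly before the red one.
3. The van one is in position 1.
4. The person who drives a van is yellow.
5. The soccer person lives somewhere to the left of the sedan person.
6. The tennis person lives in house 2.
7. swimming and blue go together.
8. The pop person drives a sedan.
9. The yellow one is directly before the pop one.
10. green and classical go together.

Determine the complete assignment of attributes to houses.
Solution:

House | Sport | Color | Music | Vehicle
---------------------------------------
  1   | soccer | yellow | jazz | van
  2   | tennis | red | pop | sedan
  3   | swimming | blue | rock | truck
  4   | golf | green | classical | coupe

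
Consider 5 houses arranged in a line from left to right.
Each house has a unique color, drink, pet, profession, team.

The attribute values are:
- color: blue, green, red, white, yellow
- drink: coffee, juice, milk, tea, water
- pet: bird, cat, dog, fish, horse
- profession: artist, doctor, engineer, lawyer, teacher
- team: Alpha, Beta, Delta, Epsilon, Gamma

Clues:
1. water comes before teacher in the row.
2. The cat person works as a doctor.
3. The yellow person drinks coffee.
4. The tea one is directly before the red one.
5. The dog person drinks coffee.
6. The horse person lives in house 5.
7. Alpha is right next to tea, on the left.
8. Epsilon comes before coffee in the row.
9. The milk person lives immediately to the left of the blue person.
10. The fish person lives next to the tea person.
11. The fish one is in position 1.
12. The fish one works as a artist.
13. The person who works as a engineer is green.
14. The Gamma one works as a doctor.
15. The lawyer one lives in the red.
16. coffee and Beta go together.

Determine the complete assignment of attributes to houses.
Solution:

House | Color | Drink | Pet | Profession | Team
-----------------------------------------------
  1   | white | milk | fish | artist | Alpha
  2   | blue | tea | cat | doctor | Gamma
  3   | red | water | bird | lawyer | Epsilon
  4   | yellow | coffee | dog | teacher | Beta
  5   | green | juice | horse | engineer | Delta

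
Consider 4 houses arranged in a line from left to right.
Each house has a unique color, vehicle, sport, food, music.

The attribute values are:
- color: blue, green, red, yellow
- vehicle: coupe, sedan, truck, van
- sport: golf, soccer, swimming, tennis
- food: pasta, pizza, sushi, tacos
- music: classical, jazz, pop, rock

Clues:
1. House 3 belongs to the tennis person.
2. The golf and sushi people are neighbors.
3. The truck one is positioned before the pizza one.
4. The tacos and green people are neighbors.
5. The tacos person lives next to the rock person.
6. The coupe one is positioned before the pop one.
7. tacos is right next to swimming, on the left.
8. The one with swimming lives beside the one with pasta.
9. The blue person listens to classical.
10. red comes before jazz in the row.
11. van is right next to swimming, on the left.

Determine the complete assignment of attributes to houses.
Solution:

House | Color | Vehicle | Sport | Food | Music
----------------------------------------------
  1   | blue | van | golf | tacos | classical
  2   | green | coupe | swimming | sushi | rock
  3   | red | truck | tennis | pasta | pop
  4   | yellow | sedan | soccer | pizza | jazz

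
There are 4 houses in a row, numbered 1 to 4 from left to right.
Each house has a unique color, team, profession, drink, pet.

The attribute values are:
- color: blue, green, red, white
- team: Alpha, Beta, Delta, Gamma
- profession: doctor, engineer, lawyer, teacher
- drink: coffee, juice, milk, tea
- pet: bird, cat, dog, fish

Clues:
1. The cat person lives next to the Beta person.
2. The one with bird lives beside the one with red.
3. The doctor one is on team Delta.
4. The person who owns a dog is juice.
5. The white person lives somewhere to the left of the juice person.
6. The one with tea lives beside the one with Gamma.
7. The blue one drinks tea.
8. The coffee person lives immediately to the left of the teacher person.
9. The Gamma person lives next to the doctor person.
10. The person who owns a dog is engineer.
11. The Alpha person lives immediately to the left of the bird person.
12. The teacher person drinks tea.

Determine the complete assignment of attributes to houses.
Solution:

House | Color | Team | Profession | Drink | Pet
-----------------------------------------------
  1   | white | Alpha | lawyer | coffee | cat
  2   | blue | Beta | teacher | tea | bird
  3   | red | Gamma | engineer | juice | dog
  4   | green | Delta | doctor | milk | fish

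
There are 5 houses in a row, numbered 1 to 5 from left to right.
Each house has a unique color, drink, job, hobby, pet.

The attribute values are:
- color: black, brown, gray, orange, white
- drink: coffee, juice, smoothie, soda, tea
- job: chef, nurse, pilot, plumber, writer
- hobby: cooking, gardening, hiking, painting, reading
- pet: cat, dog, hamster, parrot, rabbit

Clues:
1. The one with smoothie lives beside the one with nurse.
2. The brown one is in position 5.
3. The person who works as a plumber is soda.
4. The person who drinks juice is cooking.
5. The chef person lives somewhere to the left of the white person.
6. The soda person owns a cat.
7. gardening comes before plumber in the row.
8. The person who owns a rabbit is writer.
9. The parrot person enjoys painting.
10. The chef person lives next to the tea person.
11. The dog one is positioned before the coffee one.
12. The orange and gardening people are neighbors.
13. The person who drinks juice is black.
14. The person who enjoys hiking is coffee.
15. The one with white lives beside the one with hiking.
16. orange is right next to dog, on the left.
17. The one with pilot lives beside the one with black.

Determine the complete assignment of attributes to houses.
Solution:

House | Color | Drink | Job | Hobby | Pet
-----------------------------------------
  1   | orange | smoothie | chef | painting | parrot
  2   | white | tea | nurse | gardening | dog
  3   | gray | coffee | pilot | hiking | hamster
  4   | black | juice | writer | cooking | rabbit
  5   | brown | soda | plumber | reading | cat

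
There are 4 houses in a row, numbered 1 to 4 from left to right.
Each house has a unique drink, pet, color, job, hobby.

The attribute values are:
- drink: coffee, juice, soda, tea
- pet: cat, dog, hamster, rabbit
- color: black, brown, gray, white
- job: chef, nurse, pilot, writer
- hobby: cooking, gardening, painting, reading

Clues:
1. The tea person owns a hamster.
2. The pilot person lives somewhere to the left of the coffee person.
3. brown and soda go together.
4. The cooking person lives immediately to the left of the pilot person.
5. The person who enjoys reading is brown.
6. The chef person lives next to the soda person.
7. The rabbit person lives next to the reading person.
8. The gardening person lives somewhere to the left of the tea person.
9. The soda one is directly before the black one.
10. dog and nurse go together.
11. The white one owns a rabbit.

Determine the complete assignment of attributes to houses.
Solution:

House | Drink | Pet | Color | Job | Hobby
-----------------------------------------
  1   | juice | rabbit | white | chef | cooking
  2   | soda | cat | brown | pilot | reading
  3   | coffee | dog | black | nurse | gardening
  4   | tea | hamster | gray | writer | painting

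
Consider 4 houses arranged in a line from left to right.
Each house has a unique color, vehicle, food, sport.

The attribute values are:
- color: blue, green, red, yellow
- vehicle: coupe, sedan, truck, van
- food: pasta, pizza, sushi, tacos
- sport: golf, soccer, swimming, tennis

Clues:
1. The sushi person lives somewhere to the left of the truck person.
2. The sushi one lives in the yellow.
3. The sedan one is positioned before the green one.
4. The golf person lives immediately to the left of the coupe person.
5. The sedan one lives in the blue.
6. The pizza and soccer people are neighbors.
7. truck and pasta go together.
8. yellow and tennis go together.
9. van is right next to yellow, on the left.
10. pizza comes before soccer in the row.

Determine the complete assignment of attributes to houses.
Solution:

House | Color | Vehicle | Food | Sport
--------------------------------------
  1   | red | van | tacos | golf
  2   | yellow | coupe | sushi | tennis
  3   | blue | sedan | pizza | swimming
  4   | green | truck | pasta | soccer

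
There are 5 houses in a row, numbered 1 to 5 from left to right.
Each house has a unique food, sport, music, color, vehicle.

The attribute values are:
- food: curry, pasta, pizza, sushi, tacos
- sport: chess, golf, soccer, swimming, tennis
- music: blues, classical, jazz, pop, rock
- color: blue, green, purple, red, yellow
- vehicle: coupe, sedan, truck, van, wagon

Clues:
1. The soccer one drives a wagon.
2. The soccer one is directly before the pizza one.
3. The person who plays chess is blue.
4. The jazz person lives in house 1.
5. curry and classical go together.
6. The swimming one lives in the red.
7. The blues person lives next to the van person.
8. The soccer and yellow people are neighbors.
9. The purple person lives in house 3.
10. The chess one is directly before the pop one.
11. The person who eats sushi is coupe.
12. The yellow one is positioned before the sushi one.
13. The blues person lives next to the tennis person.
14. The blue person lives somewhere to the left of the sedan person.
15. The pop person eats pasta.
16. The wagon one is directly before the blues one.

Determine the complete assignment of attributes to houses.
Solution:

House | Food | Sport | Music | Color | Vehicle
----------------------------------------------
  1   | tacos | soccer | jazz | green | wagon
  2   | pizza | golf | blues | yellow | truck
  3   | curry | tennis | classical | purple | van
  4   | sushi | chess | rock | blue | coupe
  5   | pasta | swimming | pop | red | sedan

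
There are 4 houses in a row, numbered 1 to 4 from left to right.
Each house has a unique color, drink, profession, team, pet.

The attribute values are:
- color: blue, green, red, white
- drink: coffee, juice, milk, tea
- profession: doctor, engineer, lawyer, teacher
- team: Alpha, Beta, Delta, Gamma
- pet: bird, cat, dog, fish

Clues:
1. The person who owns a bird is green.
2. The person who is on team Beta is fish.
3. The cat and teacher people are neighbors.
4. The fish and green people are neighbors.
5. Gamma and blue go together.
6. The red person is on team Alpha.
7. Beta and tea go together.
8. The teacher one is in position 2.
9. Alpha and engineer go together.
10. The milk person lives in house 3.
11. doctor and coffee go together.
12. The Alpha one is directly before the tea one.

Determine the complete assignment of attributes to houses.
Solution:

House | Color | Drink | Profession | Team | Pet
-----------------------------------------------
  1   | red | juice | engineer | Alpha | cat
  2   | white | tea | teacher | Beta | fish
  3   | green | milk | lawyer | Delta | bird
  4   | blue | coffee | doctor | Gamma | dog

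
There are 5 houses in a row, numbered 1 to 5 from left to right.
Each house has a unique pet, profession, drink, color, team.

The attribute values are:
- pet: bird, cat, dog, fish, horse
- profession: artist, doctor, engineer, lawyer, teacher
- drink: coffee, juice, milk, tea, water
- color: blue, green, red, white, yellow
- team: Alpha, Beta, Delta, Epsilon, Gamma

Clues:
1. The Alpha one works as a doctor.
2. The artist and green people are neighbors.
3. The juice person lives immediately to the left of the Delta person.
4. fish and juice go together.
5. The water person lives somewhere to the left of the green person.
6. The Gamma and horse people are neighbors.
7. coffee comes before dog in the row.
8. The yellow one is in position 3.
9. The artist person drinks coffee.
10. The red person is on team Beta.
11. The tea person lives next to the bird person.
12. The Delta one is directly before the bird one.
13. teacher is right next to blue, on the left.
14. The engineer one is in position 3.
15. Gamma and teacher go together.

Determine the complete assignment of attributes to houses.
Solution:

House | Pet | Profession | Drink | Color | Team
-----------------------------------------------
  1   | fish | teacher | juice | white | Gamma
  2   | horse | lawyer | tea | blue | Delta
  3   | bird | engineer | water | yellow | Epsilon
  4   | cat | artist | coffee | red | Beta
  5   | dog | doctor | milk | green | Alpha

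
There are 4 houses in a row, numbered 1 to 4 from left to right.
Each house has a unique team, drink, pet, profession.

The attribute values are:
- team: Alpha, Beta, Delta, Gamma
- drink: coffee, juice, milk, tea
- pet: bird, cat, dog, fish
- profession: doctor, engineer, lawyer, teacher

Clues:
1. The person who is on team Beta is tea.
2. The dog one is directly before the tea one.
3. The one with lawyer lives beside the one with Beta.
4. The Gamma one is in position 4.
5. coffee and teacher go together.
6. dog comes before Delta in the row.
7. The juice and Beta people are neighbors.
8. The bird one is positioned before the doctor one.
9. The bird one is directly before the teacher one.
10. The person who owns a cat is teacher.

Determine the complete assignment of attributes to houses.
Solution:

House | Team | Drink | Pet | Profession
---------------------------------------
  1   | Alpha | juice | dog | lawyer
  2   | Beta | tea | bird | engineer
  3   | Delta | coffee | cat | teacher
  4   | Gamma | milk | fish | doctor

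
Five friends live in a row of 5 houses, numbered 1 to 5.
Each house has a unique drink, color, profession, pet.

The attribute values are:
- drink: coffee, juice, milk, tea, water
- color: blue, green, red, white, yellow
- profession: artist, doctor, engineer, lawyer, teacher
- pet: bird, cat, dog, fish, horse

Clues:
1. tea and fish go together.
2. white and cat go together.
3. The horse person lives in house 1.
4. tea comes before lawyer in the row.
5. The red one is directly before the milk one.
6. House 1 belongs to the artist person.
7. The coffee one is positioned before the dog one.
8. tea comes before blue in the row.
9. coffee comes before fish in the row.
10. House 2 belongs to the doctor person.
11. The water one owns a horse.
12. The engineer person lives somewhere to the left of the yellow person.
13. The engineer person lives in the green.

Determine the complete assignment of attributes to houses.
Solution:

House | Drink | Color | Profession | Pet
----------------------------------------
  1   | water | red | artist | horse
  2   | milk | white | doctor | cat
  3   | coffee | green | engineer | bird
  4   | tea | yellow | teacher | fish
  5   | juice | blue | lawyer | dog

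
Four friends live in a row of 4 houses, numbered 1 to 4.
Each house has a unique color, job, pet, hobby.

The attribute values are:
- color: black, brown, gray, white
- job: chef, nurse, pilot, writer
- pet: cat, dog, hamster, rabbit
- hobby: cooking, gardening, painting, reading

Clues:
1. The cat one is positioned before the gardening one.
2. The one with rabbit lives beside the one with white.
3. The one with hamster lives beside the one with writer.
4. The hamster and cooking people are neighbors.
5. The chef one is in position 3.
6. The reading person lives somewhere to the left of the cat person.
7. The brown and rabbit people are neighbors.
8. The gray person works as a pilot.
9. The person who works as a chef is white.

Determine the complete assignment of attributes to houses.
Solution:

House | Color | Job | Pet | Hobby
---------------------------------
  1   | brown | nurse | hamster | reading
  2   | black | writer | rabbit | cooking
  3   | white | chef | cat | painting
  4   | gray | pilot | dog | gardening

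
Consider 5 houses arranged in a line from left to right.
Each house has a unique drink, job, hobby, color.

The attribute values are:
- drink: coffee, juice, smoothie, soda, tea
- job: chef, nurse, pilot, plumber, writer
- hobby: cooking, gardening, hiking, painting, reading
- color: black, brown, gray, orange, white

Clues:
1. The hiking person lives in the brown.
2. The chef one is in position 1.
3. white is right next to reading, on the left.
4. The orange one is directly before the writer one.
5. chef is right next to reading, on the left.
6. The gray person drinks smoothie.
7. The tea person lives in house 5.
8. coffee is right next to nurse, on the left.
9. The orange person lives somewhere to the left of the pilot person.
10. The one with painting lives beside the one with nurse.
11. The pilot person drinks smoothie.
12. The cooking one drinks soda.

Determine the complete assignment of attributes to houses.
Solution:

House | Drink | Job | Hobby | Color
-----------------------------------
  1   | coffee | chef | painting | white
  2   | juice | nurse | reading | orange
  3   | soda | writer | cooking | black
  4   | smoothie | pilot | gardening | gray
  5   | tea | plumber | hiking | brown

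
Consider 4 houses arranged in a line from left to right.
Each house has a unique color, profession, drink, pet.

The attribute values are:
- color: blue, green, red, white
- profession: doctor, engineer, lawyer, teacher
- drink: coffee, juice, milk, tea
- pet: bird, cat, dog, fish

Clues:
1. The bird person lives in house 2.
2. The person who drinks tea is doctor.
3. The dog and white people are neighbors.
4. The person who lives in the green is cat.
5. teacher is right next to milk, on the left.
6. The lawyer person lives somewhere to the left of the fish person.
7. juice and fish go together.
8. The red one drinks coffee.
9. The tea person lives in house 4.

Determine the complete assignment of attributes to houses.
Solution:

House | Color | Profession | Drink | Pet
----------------------------------------
  1   | red | teacher | coffee | dog
  2   | white | lawyer | milk | bird
  3   | blue | engineer | juice | fish
  4   | green | doctor | tea | cat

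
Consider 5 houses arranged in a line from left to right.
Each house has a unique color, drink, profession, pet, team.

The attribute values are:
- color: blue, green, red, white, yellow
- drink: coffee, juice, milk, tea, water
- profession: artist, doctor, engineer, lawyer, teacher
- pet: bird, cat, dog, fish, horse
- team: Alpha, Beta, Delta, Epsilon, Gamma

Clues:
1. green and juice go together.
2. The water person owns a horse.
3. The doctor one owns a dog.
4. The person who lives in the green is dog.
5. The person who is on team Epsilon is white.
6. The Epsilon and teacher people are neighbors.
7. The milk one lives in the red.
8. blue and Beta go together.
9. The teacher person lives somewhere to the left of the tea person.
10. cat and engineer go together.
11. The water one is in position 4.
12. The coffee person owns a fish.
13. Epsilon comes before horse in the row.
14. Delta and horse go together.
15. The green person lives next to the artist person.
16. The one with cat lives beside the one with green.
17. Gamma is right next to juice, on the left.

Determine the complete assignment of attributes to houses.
Solution:

House | Color | Drink | Profession | Pet | Team
-----------------------------------------------
  1   | red | milk | engineer | cat | Gamma
  2   | green | juice | doctor | dog | Alpha
  3   | white | coffee | artist | fish | Epsilon
  4   | yellow | water | teacher | horse | Delta
  5   | blue | tea | lawyer | bird | Beta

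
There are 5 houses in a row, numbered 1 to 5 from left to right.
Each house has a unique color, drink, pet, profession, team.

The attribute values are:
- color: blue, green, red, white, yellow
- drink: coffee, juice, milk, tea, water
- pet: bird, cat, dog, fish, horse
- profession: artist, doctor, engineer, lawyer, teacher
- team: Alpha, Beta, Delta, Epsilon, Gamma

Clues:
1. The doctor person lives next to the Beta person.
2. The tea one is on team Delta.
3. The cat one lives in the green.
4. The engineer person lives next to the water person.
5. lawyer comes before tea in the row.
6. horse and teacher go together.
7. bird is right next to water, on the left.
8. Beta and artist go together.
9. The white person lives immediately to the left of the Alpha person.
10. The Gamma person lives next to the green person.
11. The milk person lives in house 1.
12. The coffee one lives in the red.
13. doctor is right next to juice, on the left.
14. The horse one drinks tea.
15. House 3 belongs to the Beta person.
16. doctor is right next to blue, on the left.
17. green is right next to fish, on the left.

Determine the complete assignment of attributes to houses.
Solution:

House | Color | Drink | Pet | Profession | Team
-----------------------------------------------
  1   | white | milk | bird | engineer | Gamma
  2   | green | water | cat | doctor | Alpha
  3   | blue | juice | fish | artist | Beta
  4   | red | coffee | dog | lawyer | Epsilon
  5   | yellow | tea | horse | teacher | Delta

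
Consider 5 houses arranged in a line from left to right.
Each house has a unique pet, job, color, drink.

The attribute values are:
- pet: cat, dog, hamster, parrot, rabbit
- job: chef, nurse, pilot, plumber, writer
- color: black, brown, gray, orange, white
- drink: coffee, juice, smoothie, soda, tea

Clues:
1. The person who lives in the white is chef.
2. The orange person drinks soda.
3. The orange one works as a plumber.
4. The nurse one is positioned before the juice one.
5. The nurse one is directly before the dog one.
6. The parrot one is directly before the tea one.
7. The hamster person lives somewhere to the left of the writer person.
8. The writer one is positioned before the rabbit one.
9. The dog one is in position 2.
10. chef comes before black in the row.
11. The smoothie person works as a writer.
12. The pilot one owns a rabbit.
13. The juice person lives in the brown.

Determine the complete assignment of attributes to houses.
Solution:

House | Pet | Job | Color | Drink
---------------------------------
  1   | parrot | nurse | gray | coffee
  2   | dog | chef | white | tea
  3   | hamster | plumber | orange | soda
  4   | cat | writer | black | smoothie
  5   | rabbit | pilot | brown | juice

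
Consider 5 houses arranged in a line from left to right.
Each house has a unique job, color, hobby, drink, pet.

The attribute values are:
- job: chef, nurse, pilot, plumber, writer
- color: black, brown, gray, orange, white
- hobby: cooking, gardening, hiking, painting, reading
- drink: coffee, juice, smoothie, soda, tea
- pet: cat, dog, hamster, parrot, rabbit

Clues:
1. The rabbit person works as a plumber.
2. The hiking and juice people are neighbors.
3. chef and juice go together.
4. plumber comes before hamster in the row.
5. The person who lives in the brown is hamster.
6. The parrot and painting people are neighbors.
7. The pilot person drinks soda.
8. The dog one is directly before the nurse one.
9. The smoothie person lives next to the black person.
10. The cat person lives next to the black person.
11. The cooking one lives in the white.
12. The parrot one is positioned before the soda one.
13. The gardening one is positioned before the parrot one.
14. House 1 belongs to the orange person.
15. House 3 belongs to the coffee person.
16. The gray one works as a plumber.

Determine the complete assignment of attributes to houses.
Solution:

House | Job | Color | Hobby | Drink | Pet
-----------------------------------------
  1   | writer | orange | hiking | smoothie | cat
  2   | chef | black | gardening | juice | dog
  3   | nurse | white | cooking | coffee | parrot
  4   | plumber | gray | painting | tea | rabbit
  5   | pilot | brown | reading | soda | hamster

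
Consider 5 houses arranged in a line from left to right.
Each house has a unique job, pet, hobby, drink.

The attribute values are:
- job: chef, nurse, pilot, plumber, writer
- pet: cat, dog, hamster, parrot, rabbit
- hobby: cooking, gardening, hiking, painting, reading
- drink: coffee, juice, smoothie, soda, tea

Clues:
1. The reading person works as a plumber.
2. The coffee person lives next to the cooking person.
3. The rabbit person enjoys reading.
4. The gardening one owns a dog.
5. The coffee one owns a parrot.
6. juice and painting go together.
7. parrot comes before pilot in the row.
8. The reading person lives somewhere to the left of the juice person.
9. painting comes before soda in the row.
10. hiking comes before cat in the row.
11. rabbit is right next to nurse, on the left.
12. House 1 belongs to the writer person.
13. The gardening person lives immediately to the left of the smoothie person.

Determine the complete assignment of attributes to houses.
Solution:

House | Job | Pet | Hobby | Drink
---------------------------------
  1   | writer | dog | gardening | tea
  2   | plumber | rabbit | reading | smoothie
  3   | nurse | hamster | painting | juice
  4   | chef | parrot | hiking | coffee
  5   | pilot | cat | cooking | soda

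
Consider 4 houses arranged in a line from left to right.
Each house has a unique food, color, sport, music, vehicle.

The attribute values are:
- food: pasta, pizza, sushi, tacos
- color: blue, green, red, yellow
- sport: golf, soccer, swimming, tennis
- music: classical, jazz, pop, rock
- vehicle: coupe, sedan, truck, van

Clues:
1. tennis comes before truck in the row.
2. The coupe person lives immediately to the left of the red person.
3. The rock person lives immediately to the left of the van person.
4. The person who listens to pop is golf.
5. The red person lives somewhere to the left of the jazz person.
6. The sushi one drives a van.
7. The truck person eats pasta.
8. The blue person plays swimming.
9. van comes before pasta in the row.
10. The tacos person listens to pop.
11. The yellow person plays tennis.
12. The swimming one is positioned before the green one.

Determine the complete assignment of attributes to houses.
Solution:

House | Food | Color | Sport | Music | Vehicle
----------------------------------------------
  1   | pizza | yellow | tennis | rock | coupe
  2   | sushi | red | soccer | classical | van
  3   | pasta | blue | swimming | jazz | truck
  4   | tacos | green | golf | pop | sedan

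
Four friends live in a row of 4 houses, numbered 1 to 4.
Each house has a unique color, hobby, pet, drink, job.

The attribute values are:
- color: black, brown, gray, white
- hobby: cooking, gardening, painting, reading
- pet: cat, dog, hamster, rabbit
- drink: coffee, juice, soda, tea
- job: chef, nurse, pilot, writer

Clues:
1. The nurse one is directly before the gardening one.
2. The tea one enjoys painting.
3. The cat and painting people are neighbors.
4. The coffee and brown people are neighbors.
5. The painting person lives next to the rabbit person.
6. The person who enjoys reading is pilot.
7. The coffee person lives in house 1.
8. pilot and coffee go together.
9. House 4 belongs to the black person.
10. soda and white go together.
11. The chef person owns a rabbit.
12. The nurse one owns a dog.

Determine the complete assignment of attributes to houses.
Solution:

House | Color | Hobby | Pet | Drink | Job
-----------------------------------------
  1   | gray | reading | cat | coffee | pilot
  2   | brown | painting | dog | tea | nurse
  3   | white | gardening | rabbit | soda | chef
  4   | black | cooking | hamster | juice | writer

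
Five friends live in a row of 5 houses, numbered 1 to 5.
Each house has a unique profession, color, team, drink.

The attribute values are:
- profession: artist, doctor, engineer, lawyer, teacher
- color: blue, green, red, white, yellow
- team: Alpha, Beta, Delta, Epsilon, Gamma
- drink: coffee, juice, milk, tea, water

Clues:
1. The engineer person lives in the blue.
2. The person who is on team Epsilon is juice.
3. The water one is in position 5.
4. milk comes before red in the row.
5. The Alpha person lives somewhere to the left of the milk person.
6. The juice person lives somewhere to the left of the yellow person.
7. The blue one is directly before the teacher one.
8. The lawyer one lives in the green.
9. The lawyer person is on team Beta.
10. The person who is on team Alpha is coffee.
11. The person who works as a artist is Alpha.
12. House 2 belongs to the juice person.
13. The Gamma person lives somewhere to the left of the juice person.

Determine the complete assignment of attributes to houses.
Solution:

House | Profession | Color | Team | Drink
-----------------------------------------
  1   | engineer | blue | Gamma | tea
  2   | teacher | white | Epsilon | juice
  3   | artist | yellow | Alpha | coffee
  4   | lawyer | green | Beta | milk
  5   | doctor | red | Delta | water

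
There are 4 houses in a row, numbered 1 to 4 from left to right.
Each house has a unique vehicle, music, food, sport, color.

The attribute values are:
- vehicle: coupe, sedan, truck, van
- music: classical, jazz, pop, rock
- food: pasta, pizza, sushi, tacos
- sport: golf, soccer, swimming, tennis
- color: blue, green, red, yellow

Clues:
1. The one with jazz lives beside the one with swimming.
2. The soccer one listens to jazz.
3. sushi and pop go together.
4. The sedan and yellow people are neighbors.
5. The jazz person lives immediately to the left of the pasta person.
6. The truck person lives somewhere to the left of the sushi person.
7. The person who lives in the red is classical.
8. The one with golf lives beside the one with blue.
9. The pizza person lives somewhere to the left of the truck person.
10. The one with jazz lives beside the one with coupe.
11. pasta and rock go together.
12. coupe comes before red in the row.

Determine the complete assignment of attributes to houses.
Solution:

House | Vehicle | Music | Food | Sport | Color
----------------------------------------------
  1   | sedan | jazz | pizza | soccer | green
  2   | coupe | rock | pasta | swimming | yellow
  3   | truck | classical | tacos | golf | red
  4   | van | pop | sushi | tennis | blue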